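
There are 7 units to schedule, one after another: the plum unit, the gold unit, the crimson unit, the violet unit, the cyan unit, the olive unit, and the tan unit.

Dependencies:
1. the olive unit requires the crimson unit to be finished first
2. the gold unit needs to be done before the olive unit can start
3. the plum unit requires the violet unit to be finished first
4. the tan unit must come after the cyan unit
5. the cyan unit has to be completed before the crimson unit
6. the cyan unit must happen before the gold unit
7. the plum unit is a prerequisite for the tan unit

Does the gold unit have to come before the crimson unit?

No

Nothing in the constraints links the gold unit and the crimson unit; they are unordered relative to each other.
So the gold unit can come before the crimson unit or after — it is not forced.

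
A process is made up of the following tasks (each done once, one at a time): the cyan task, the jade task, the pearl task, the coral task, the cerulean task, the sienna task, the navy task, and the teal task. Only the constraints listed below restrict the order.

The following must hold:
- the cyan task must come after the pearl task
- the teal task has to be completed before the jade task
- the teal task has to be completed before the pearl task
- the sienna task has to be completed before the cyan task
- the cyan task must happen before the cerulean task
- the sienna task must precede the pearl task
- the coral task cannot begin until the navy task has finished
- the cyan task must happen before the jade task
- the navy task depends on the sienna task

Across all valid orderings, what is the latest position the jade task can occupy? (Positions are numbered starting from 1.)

8

Nothing depends on the jade task, so it can be the final task, position 8.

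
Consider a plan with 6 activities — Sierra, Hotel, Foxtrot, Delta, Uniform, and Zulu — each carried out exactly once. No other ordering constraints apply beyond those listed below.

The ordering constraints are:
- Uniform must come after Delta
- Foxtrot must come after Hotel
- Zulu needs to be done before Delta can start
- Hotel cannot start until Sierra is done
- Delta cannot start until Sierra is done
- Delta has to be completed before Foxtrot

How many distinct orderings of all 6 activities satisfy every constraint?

The activities with no prerequisites are Sierra, Zulu; any of them can be placed first.
Enumerating by repeatedly choosing an available activity (one whose prerequisites are all placed) gives 12 distinct complete orderings.

12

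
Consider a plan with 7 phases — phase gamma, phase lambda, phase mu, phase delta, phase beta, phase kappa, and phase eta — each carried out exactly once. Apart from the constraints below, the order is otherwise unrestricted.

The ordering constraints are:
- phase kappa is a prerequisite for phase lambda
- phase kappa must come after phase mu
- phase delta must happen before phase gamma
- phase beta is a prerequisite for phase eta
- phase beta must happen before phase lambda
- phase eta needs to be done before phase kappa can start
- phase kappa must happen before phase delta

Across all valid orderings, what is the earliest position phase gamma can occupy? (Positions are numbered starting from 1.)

6

Working backwards through the constraints from phase gamma, its full set of required predecessors is phase mu, phase delta, phase beta, phase kappa, phase eta — 5 of them.
So at minimum 5 phases come before phase gamma, putting phase gamma no earlier than position 6. That position is achievable by scheduling exactly those predecessors first.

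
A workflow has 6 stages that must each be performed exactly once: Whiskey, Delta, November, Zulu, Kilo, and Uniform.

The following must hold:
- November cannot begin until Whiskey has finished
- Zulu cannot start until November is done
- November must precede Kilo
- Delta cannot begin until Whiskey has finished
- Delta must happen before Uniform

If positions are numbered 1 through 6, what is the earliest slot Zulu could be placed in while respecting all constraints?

Every stage that must precede Zulu has to come before it. Tracing all chains that end at Zulu, those stages are: Whiskey, November — 2 in total.
So at minimum 2 stages come before Zulu, putting Zulu no earlier than position 3. That position is achievable by scheduling exactly those predecessors first.

3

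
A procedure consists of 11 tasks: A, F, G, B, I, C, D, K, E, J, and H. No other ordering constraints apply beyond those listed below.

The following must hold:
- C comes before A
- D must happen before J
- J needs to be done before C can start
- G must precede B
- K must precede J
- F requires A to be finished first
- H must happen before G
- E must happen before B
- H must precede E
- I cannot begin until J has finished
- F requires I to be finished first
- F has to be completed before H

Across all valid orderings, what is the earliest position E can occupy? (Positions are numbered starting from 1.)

The tasks that are forced before E, directly or transitively, are A, F, I, C, D, K, J, H. That's 8 tasks.
So at minimum 8 tasks come before E, putting E no earlier than position 9. That position is achievable by scheduling exactly those predecessors first.

9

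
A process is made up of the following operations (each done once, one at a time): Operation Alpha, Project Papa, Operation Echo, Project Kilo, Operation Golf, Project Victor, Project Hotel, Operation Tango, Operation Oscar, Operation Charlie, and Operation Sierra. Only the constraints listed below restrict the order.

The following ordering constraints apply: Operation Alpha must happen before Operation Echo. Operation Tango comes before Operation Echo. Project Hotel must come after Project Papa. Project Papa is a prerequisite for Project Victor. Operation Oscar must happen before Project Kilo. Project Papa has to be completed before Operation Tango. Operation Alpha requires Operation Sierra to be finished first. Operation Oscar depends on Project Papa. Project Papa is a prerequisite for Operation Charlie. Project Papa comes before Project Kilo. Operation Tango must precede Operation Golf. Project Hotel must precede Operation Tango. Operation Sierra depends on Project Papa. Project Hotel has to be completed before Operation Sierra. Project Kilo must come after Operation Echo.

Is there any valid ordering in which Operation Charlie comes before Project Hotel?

Yes

Nothing in the constraints forces Project Hotel before Operation Charlie — there is no chain from Project Hotel to Operation Charlie.
That means at least one valid schedule has Operation Charlie before Project Hotel.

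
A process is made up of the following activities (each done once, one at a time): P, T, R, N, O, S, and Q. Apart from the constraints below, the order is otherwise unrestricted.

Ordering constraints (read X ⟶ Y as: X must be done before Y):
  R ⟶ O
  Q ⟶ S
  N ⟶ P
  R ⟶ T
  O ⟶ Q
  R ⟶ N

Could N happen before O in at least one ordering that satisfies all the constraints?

Yes

Nothing in the constraints forces O before N — there is no chain from O to N.
So a valid ordering placing N earlier than O exists.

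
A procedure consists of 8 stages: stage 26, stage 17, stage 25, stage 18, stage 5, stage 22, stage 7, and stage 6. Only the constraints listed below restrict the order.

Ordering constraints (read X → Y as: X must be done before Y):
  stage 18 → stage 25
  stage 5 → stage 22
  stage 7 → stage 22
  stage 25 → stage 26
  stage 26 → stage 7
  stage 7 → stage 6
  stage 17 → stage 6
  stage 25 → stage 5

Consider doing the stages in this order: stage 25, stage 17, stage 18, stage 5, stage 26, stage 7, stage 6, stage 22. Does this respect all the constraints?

In the proposed order, stage 25 appears before stage 18.
But one of the constraints requires stage 18 before stage 25, so this ordering violates it.

No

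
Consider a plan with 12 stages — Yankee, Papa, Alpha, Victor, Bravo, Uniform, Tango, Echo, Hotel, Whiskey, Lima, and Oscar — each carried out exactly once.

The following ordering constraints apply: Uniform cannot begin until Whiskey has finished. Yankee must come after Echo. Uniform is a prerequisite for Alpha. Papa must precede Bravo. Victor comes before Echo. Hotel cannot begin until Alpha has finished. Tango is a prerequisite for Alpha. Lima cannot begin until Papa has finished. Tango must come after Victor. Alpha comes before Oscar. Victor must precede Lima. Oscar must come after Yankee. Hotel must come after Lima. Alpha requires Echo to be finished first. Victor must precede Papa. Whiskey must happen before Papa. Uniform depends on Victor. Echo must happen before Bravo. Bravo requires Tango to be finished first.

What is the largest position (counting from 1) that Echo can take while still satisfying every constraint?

Following every chain forward from Echo, the stages that must come later are Yankee, Alpha, Bravo, Hotel, Oscar — 5 of them.
With 5 mandatory successors out of 12 stages total, the latest slot for Echo is 12−5 = 7, and it's reachable by doing all non-successors before Echo.

7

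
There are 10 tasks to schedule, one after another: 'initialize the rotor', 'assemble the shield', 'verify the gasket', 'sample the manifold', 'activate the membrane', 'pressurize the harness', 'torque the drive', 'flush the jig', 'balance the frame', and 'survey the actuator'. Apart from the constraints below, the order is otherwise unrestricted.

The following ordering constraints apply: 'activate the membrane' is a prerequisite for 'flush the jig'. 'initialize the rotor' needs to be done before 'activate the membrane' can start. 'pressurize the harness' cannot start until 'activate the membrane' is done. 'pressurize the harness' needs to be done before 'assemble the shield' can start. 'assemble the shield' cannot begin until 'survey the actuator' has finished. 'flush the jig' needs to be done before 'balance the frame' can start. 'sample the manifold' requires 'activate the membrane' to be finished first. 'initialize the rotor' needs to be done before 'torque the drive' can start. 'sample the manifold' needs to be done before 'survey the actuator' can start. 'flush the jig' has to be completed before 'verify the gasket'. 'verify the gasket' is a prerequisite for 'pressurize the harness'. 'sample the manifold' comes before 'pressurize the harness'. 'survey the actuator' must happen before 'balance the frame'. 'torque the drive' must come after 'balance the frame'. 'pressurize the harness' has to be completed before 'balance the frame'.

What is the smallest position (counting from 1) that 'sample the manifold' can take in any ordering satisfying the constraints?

Every task that must precede 'sample the manifold' has to come before it. Tracing all chains that end at 'sample the manifold', those tasks are: 'initialize the rotor', 'activate the membrane' — 2 in total.
So at minimum 2 tasks come before 'sample the manifold', putting 'sample the manifold' no earlier than position 3. That position is achievable by scheduling exactly those predecessors first.

3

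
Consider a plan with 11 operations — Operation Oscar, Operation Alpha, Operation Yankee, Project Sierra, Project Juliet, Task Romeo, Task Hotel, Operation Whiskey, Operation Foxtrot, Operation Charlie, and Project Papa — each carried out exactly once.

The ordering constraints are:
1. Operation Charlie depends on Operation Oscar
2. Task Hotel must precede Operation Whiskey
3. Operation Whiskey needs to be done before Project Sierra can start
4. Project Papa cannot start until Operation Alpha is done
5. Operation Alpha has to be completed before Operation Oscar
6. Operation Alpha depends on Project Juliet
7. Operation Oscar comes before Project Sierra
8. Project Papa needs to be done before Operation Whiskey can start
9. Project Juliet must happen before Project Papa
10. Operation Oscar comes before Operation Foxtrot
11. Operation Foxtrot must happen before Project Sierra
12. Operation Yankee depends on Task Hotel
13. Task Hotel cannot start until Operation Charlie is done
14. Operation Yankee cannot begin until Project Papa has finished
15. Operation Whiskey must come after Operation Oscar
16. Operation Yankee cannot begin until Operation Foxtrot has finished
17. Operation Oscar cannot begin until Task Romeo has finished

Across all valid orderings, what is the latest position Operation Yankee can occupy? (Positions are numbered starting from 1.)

11

Operation Yankee has no required successors, so nothing stops it from going last (position 11).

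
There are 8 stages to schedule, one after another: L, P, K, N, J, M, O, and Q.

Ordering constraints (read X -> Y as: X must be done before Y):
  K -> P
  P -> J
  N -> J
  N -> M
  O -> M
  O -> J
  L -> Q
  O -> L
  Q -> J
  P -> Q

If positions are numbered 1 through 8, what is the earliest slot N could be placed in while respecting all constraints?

N has no prerequisites at all, so it can go in position 1.

1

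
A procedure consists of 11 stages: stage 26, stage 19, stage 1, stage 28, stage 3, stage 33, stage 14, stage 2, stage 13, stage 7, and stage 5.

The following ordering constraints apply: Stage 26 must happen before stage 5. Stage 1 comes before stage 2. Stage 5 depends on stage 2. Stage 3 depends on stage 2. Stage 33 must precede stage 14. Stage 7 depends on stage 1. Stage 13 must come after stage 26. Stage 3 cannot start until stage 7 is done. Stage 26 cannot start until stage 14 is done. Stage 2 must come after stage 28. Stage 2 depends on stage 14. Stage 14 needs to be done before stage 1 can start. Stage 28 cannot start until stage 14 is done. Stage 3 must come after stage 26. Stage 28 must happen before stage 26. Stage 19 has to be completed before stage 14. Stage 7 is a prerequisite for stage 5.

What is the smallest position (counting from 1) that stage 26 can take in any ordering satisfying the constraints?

The stages that are forced before stage 26, directly or transitively, are stage 19, stage 28, stage 33, stage 14. That's 4 stages.
So at minimum 4 stages come before stage 26, putting stage 26 no earlier than position 5. That position is achievable by scheduling exactly those predecessors first.

5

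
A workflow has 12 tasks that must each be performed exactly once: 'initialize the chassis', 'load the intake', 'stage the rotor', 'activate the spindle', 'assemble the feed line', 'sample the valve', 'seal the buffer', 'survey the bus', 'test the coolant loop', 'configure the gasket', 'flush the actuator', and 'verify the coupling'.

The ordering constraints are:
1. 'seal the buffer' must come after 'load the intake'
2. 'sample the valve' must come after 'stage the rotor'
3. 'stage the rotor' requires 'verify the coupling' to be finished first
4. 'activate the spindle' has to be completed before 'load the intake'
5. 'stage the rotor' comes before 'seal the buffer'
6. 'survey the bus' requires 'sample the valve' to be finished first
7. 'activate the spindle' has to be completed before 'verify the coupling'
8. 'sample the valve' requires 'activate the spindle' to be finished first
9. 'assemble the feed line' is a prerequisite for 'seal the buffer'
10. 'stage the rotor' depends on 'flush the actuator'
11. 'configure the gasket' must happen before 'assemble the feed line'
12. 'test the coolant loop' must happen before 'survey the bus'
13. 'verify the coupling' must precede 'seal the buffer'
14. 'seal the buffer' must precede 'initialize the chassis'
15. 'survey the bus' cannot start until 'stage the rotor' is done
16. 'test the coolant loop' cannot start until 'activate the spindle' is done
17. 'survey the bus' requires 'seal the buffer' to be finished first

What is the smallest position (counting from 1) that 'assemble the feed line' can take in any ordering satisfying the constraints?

2

Working backwards through the constraints from 'assemble the feed line', its only required predecessor is 'configure the gasket'.
With 1 mandatory predecessor, the earliest 'assemble the feed line' can sit is position 1+1 = 2, and placing just that one first achieves it.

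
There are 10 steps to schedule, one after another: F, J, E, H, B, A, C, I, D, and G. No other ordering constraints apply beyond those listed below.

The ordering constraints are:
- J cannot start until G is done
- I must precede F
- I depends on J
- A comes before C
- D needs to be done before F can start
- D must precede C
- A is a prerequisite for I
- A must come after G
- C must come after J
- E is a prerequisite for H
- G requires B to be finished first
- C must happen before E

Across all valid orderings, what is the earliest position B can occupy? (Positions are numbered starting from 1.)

No constraint forces any other step before B, so it can be placed first.

1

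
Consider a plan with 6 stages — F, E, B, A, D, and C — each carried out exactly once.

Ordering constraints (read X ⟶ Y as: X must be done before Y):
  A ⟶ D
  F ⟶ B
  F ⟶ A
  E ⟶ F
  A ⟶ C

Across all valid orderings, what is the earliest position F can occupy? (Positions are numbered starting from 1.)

2

The only stage forced before F (directly or transitively) is E.
So at minimum 1 stage comes before F, putting F no earlier than position 2. That position is achievable by scheduling exactly that predecessor first.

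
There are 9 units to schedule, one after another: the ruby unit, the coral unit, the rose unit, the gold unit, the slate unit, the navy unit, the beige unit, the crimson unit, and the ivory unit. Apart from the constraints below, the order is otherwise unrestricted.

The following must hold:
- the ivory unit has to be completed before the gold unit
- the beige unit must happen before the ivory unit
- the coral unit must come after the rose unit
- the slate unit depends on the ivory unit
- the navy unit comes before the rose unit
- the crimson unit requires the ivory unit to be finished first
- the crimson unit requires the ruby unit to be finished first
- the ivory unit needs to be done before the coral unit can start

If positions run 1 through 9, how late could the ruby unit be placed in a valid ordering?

Following the constraints forward from the ruby unit, its only required successor is the crimson unit.
So at least 1 unit follows the ruby unit, putting the ruby unit no later than position 8. That position is achievable by scheduling everything else first.

8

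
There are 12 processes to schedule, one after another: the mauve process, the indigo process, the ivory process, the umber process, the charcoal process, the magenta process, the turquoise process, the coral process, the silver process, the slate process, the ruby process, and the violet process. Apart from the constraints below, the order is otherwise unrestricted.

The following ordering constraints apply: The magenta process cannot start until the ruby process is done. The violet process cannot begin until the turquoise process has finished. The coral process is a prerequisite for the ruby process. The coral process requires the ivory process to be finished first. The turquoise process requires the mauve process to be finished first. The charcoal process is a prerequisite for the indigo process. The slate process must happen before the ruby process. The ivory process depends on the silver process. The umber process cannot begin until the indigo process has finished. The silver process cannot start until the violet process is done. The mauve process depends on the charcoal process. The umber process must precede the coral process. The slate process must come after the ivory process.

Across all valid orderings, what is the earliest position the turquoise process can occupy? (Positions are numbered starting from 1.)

3

Every process that must precede the turquoise process has to come before it. Tracing all chains that end at the turquoise process, those processes are: the mauve process, the charcoal process — 2 in total.
So at minimum 2 processes come before the turquoise process, putting the turquoise process no earlier than position 3. That position is achievable by scheduling exactly those predecessors first.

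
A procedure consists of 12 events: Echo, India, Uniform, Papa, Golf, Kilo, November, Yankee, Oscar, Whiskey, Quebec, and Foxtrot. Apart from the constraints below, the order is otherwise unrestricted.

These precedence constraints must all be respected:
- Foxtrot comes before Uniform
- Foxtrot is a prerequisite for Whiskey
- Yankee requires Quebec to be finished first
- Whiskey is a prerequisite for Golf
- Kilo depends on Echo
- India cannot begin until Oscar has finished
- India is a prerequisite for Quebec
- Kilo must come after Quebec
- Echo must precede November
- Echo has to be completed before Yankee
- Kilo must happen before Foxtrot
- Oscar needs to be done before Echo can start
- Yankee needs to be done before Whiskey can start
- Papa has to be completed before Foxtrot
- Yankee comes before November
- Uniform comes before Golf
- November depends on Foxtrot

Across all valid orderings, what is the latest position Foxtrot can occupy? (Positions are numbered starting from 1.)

The events that are forced after Foxtrot, directly or by a chain of constraints, are Uniform, Golf, November, Whiskey. That's 4 events.
So at least 4 events follow Foxtrot, putting Foxtrot no later than position 8. That position is achievable by scheduling everything else first.

8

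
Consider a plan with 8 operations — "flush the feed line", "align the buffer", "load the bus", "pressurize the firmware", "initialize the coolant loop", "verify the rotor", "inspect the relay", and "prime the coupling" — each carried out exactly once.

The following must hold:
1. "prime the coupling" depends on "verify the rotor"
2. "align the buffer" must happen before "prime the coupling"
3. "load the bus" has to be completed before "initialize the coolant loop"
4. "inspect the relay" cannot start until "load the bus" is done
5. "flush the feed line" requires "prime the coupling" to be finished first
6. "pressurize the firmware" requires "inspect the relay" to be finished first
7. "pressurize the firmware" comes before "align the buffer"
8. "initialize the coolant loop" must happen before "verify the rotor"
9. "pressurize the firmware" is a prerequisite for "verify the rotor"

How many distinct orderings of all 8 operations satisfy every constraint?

Only "load the bus" has no prerequisites, so it must go first.
Counting all ways to extend the partial order to a total order gives 7.

7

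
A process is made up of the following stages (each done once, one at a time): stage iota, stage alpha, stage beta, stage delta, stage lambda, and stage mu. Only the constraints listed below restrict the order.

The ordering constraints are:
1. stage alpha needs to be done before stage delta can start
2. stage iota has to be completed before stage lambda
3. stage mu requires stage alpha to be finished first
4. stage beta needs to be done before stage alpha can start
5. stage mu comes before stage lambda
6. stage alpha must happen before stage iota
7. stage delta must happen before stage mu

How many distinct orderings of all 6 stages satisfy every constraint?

3

Stage beta is the only stage with nothing required before it, so every ordering starts there.
Counting all ways to extend the partial order to a total order gives 3.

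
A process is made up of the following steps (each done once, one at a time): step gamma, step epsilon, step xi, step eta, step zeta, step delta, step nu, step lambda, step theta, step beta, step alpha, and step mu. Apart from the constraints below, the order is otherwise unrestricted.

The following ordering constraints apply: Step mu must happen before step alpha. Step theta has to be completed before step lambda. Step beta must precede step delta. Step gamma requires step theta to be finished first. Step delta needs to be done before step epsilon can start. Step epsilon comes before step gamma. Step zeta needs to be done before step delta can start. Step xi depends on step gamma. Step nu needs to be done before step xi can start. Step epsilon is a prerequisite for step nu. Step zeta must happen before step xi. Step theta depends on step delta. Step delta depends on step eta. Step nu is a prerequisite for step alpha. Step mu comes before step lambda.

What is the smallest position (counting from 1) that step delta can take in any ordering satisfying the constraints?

Working backwards through the constraints from step delta, its full set of required predecessors is step eta, step zeta, step beta — 3 of them.
With 3 mandatory predecessors, the earliest step delta can sit is position 3+1 = 4, and placing just those 3 first achieves it.

4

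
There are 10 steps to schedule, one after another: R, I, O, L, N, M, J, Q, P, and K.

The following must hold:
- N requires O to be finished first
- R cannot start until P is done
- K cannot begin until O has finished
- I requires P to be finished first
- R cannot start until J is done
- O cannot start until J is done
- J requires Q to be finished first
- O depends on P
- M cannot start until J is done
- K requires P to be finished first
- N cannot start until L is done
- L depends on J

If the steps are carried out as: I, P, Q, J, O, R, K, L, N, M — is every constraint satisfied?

No

In the proposed order, I appears before P.
Since P is required before I, the ordering is invalid.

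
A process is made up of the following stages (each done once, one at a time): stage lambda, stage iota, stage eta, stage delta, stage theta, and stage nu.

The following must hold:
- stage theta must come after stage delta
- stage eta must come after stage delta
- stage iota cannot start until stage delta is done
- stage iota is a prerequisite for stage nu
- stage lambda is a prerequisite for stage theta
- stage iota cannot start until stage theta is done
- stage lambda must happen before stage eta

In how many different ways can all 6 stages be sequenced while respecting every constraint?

8

2 stages have no prerequisites (stage lambda, stage delta), so any of them could come first.
Systematically extending each partial ordering one stage at a time and counting, there are 8 complete orderings.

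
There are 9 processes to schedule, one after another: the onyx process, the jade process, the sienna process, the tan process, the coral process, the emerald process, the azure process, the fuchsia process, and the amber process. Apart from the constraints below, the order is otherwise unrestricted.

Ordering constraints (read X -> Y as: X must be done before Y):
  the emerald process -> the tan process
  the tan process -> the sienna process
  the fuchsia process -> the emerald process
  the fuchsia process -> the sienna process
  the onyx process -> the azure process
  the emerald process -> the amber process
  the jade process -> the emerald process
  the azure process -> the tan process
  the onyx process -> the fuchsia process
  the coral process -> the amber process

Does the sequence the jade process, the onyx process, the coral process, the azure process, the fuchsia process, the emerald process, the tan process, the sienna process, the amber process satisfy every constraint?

Going through the constraints one by one, each required predecessor appears earlier in the sequence than its dependent — e.g. the coral process (position 3) is before the amber process (position 9), as required.

Yes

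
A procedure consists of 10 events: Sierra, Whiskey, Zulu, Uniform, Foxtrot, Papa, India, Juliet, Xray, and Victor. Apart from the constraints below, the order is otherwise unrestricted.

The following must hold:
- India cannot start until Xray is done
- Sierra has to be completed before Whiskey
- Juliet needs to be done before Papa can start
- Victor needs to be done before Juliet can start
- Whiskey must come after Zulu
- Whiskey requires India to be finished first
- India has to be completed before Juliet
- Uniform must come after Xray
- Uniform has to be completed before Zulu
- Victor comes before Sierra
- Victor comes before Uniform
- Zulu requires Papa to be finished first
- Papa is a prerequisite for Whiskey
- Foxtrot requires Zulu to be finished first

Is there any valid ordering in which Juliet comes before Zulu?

The constraints force Juliet before Zulu, so yes — every valid ordering has Juliet earlier.

Yes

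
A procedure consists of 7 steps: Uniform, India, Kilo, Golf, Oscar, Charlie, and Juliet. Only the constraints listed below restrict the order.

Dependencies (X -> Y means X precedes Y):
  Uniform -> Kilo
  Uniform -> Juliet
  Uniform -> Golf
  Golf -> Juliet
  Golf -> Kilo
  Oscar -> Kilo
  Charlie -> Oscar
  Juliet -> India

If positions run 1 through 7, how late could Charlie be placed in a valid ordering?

5

Every step that must follow Charlie has to come after it. Tracing all chains starting from Charlie, those steps are: Kilo, Oscar — 2 in total.
So at least 2 steps follow Charlie, putting Charlie no later than position 5. That position is achievable by scheduling everything else first.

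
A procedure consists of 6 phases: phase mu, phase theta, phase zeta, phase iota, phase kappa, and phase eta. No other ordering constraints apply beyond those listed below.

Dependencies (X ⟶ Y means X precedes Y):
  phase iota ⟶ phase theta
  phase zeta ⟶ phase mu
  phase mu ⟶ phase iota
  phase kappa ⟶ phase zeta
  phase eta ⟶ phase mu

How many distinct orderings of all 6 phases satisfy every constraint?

3

2 phases have no prerequisites (phase kappa, phase eta), so any of them could come first.
Enumerating by repeatedly choosing an available phase (one whose prerequisites are all placed) gives 3 distinct complete orderings.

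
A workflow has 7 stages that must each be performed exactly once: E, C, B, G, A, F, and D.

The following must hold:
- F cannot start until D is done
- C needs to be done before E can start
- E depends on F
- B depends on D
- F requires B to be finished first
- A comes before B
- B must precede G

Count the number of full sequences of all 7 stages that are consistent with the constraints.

The stages with no prerequisites are C, A, D; any of them can be placed first.
Systematically extending each partial ordering one stage at a time and counting, there are 34 complete orderings.

34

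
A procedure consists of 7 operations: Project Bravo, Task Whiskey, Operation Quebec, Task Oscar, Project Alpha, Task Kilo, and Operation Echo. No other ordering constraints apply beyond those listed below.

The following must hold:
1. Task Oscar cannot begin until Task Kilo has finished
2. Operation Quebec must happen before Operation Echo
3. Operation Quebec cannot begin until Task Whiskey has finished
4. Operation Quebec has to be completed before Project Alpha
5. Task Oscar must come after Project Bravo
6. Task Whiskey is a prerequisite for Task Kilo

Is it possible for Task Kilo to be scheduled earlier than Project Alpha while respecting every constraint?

Yes

No chain of constraints runs from Project Alpha to Task Kilo, so Project Alpha is not required to come first.
That means at least one valid schedule has Task Kilo before Project Alpha.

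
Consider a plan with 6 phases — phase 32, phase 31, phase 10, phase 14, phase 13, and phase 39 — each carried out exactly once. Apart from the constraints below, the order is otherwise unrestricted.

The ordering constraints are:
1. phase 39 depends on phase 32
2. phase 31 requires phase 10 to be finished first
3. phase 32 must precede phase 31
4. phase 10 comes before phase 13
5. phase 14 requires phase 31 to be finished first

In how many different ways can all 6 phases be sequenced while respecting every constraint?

30

The phases with no prerequisites are phase 32, phase 10; any of them can be placed first.
Enumerating by repeatedly choosing an available phase (one whose prerequisites are all placed) gives 30 distinct complete orderings.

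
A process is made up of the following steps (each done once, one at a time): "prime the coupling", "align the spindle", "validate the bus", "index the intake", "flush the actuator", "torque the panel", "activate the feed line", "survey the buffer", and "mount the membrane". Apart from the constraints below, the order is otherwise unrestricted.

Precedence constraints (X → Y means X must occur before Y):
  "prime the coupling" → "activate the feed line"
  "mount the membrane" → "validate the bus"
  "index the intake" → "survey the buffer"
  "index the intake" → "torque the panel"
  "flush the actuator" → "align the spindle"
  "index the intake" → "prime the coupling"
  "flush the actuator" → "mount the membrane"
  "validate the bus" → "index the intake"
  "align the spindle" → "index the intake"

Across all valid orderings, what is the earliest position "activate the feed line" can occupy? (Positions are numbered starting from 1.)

The steps that are forced before "activate the feed line", directly or transitively, are "prime the coupling", "align the spindle", "validate the bus", "index the intake", "flush the actuator", "mount the membrane". That's 6 steps.
With 6 mandatory predecessors, the earliest "activate the feed line" can sit is position 6+1 = 7, and placing just those 6 first achieves it.

7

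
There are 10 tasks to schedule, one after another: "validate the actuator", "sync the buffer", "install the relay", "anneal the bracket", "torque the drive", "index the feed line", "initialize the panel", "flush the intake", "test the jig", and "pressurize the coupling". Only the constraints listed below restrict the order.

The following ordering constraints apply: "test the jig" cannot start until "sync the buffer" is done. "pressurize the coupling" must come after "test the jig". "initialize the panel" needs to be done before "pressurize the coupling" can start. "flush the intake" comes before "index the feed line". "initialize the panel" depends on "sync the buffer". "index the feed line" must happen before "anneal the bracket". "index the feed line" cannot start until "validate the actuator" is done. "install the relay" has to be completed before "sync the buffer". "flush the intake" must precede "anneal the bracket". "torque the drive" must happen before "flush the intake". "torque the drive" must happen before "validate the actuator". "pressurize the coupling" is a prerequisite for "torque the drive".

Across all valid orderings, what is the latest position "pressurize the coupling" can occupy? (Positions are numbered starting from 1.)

The tasks that are forced after "pressurize the coupling", directly or by a chain of constraints, are "validate the actuator", "anneal the bracket", "torque the drive", "index the feed line", "flush the intake". That's 5 tasks.
With 5 mandatory successors out of 10 tasks total, the latest slot for "pressurize the coupling" is 10−5 = 5, and it's reachable by doing all non-successors before "pressurize the coupling".

5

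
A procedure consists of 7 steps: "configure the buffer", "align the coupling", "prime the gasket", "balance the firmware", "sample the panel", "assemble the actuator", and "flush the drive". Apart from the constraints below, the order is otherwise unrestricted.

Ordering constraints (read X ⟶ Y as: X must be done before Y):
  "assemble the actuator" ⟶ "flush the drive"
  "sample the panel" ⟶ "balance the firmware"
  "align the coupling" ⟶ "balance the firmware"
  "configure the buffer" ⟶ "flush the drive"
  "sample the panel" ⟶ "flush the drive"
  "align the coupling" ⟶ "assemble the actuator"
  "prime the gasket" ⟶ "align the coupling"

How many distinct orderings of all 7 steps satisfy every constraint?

3 steps have no prerequisites ("configure the buffer", "prime the gasket", "sample the panel"), so any of them could come first.
Systematically extending each partial ordering one step at a time and counting, there are 62 complete orderings.

62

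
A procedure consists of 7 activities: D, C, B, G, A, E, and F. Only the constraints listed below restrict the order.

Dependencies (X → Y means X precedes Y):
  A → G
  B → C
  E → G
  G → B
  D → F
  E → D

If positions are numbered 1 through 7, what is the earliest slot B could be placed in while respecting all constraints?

Working backwards through the constraints from B, its full set of required predecessors is G, A, E — 3 of them.
With 3 mandatory predecessors, the earliest B can sit is position 3+1 = 4, and placing just those 3 first achieves it.

4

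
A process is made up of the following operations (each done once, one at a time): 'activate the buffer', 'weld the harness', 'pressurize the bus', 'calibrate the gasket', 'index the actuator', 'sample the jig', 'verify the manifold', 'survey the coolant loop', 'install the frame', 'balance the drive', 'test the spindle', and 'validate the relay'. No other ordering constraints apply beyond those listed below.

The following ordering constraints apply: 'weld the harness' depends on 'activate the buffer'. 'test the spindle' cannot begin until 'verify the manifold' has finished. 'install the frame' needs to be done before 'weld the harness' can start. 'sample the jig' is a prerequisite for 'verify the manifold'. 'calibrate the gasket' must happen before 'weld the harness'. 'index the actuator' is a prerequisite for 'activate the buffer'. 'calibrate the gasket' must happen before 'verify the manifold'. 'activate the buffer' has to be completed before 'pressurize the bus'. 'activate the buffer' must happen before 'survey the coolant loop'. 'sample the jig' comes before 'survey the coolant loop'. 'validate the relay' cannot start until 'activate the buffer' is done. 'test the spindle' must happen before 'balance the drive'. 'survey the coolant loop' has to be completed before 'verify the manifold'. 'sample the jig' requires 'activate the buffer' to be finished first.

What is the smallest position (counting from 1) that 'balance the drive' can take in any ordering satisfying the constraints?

8

The operations that are forced before 'balance the drive', directly or transitively, are 'activate the buffer', 'calibrate the gasket', 'index the actuator', 'sample the jig', 'verify the manifold', 'survey the coolant loop', 'test the spindle'. That's 7 operations.
So at minimum 7 operations come before 'balance the drive', putting 'balance the drive' no earlier than position 8. That position is achievable by scheduling exactly those predecessors first.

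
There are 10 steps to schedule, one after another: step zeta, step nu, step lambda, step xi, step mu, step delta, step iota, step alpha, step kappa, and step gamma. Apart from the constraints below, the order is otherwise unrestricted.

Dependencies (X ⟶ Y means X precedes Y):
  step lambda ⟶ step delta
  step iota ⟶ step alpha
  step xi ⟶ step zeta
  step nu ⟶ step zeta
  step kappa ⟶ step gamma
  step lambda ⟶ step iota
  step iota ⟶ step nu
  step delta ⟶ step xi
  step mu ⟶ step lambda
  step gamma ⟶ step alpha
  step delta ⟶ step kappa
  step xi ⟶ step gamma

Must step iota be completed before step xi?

Nothing in the constraints links step iota and step xi; they are unordered relative to each other.
So step iota can come before step xi or after — it is not forced.

No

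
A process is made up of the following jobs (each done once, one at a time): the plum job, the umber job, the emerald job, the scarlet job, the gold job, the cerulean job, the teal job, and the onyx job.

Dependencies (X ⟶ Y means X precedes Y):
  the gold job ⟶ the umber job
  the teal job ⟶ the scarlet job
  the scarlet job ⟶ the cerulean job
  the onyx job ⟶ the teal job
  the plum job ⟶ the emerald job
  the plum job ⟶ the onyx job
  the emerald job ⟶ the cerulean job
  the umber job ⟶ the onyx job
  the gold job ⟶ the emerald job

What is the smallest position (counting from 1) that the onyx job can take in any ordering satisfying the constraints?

The jobs that are forced before the onyx job, directly or transitively, are the plum job, the umber job, the gold job. That's 3 jobs.
So at minimum 3 jobs come before the onyx job, putting the onyx job no earlier than position 4. That position is achievable by scheduling exactly those predecessors first.

4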